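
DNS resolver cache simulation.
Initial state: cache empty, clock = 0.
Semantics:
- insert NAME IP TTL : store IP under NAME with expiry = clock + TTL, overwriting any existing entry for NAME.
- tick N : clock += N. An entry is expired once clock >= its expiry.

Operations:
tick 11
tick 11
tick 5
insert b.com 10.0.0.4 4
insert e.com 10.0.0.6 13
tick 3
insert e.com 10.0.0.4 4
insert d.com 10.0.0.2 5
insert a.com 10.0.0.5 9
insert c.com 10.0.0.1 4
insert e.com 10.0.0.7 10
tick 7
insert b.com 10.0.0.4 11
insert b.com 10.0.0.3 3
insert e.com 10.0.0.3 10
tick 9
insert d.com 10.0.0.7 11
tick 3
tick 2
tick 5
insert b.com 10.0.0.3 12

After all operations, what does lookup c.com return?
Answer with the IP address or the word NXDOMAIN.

Op 1: tick 11 -> clock=11.
Op 2: tick 11 -> clock=22.
Op 3: tick 5 -> clock=27.
Op 4: insert b.com -> 10.0.0.4 (expiry=27+4=31). clock=27
Op 5: insert e.com -> 10.0.0.6 (expiry=27+13=40). clock=27
Op 6: tick 3 -> clock=30.
Op 7: insert e.com -> 10.0.0.4 (expiry=30+4=34). clock=30
Op 8: insert d.com -> 10.0.0.2 (expiry=30+5=35). clock=30
Op 9: insert a.com -> 10.0.0.5 (expiry=30+9=39). clock=30
Op 10: insert c.com -> 10.0.0.1 (expiry=30+4=34). clock=30
Op 11: insert e.com -> 10.0.0.7 (expiry=30+10=40). clock=30
Op 12: tick 7 -> clock=37. purged={b.com,c.com,d.com}
Op 13: insert b.com -> 10.0.0.4 (expiry=37+11=48). clock=37
Op 14: insert b.com -> 10.0.0.3 (expiry=37+3=40). clock=37
Op 15: insert e.com -> 10.0.0.3 (expiry=37+10=47). clock=37
Op 16: tick 9 -> clock=46. purged={a.com,b.com}
Op 17: insert d.com -> 10.0.0.7 (expiry=46+11=57). clock=46
Op 18: tick 3 -> clock=49. purged={e.com}
Op 19: tick 2 -> clock=51.
Op 20: tick 5 -> clock=56.
Op 21: insert b.com -> 10.0.0.3 (expiry=56+12=68). clock=56
lookup c.com: not in cache (expired or never inserted)

Answer: NXDOMAIN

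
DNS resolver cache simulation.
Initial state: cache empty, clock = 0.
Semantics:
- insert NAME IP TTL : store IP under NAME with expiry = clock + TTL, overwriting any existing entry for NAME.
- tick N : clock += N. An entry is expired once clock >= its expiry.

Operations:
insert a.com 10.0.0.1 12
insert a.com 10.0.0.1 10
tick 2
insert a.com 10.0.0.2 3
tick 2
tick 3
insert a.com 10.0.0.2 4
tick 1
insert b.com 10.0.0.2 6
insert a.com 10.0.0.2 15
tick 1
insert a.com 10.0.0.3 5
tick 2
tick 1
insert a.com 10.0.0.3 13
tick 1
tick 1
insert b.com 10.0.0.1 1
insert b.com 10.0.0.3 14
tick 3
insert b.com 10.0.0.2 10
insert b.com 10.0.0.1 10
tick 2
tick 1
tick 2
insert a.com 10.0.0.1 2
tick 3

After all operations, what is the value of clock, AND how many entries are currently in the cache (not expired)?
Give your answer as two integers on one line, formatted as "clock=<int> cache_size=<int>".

Op 1: insert a.com -> 10.0.0.1 (expiry=0+12=12). clock=0
Op 2: insert a.com -> 10.0.0.1 (expiry=0+10=10). clock=0
Op 3: tick 2 -> clock=2.
Op 4: insert a.com -> 10.0.0.2 (expiry=2+3=5). clock=2
Op 5: tick 2 -> clock=4.
Op 6: tick 3 -> clock=7. purged={a.com}
Op 7: insert a.com -> 10.0.0.2 (expiry=7+4=11). clock=7
Op 8: tick 1 -> clock=8.
Op 9: insert b.com -> 10.0.0.2 (expiry=8+6=14). clock=8
Op 10: insert a.com -> 10.0.0.2 (expiry=8+15=23). clock=8
Op 11: tick 1 -> clock=9.
Op 12: insert a.com -> 10.0.0.3 (expiry=9+5=14). clock=9
Op 13: tick 2 -> clock=11.
Op 14: tick 1 -> clock=12.
Op 15: insert a.com -> 10.0.0.3 (expiry=12+13=25). clock=12
Op 16: tick 1 -> clock=13.
Op 17: tick 1 -> clock=14. purged={b.com}
Op 18: insert b.com -> 10.0.0.1 (expiry=14+1=15). clock=14
Op 19: insert b.com -> 10.0.0.3 (expiry=14+14=28). clock=14
Op 20: tick 3 -> clock=17.
Op 21: insert b.com -> 10.0.0.2 (expiry=17+10=27). clock=17
Op 22: insert b.com -> 10.0.0.1 (expiry=17+10=27). clock=17
Op 23: tick 2 -> clock=19.
Op 24: tick 1 -> clock=20.
Op 25: tick 2 -> clock=22.
Op 26: insert a.com -> 10.0.0.1 (expiry=22+2=24). clock=22
Op 27: tick 3 -> clock=25. purged={a.com}
Final clock = 25
Final cache (unexpired): {b.com} -> size=1

Answer: clock=25 cache_size=1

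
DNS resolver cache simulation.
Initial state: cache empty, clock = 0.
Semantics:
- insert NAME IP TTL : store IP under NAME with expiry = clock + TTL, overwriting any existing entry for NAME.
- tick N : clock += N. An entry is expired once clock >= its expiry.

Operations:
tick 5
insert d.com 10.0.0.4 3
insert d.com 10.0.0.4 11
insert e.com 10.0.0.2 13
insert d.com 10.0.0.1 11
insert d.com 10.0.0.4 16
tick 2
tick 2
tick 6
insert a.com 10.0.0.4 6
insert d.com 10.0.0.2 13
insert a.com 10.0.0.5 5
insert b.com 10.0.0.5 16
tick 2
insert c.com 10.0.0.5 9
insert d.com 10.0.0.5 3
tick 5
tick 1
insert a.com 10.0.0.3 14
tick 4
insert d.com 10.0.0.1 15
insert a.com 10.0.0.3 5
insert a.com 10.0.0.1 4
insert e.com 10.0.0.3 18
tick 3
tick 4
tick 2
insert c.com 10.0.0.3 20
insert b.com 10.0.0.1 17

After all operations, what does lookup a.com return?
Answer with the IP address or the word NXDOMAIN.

Answer: NXDOMAIN

Derivation:
Op 1: tick 5 -> clock=5.
Op 2: insert d.com -> 10.0.0.4 (expiry=5+3=8). clock=5
Op 3: insert d.com -> 10.0.0.4 (expiry=5+11=16). clock=5
Op 4: insert e.com -> 10.0.0.2 (expiry=5+13=18). clock=5
Op 5: insert d.com -> 10.0.0.1 (expiry=5+11=16). clock=5
Op 6: insert d.com -> 10.0.0.4 (expiry=5+16=21). clock=5
Op 7: tick 2 -> clock=7.
Op 8: tick 2 -> clock=9.
Op 9: tick 6 -> clock=15.
Op 10: insert a.com -> 10.0.0.4 (expiry=15+6=21). clock=15
Op 11: insert d.com -> 10.0.0.2 (expiry=15+13=28). clock=15
Op 12: insert a.com -> 10.0.0.5 (expiry=15+5=20). clock=15
Op 13: insert b.com -> 10.0.0.5 (expiry=15+16=31). clock=15
Op 14: tick 2 -> clock=17.
Op 15: insert c.com -> 10.0.0.5 (expiry=17+9=26). clock=17
Op 16: insert d.com -> 10.0.0.5 (expiry=17+3=20). clock=17
Op 17: tick 5 -> clock=22. purged={a.com,d.com,e.com}
Op 18: tick 1 -> clock=23.
Op 19: insert a.com -> 10.0.0.3 (expiry=23+14=37). clock=23
Op 20: tick 4 -> clock=27. purged={c.com}
Op 21: insert d.com -> 10.0.0.1 (expiry=27+15=42). clock=27
Op 22: insert a.com -> 10.0.0.3 (expiry=27+5=32). clock=27
Op 23: insert a.com -> 10.0.0.1 (expiry=27+4=31). clock=27
Op 24: insert e.com -> 10.0.0.3 (expiry=27+18=45). clock=27
Op 25: tick 3 -> clock=30.
Op 26: tick 4 -> clock=34. purged={a.com,b.com}
Op 27: tick 2 -> clock=36.
Op 28: insert c.com -> 10.0.0.3 (expiry=36+20=56). clock=36
Op 29: insert b.com -> 10.0.0.1 (expiry=36+17=53). clock=36
lookup a.com: not in cache (expired or never inserted)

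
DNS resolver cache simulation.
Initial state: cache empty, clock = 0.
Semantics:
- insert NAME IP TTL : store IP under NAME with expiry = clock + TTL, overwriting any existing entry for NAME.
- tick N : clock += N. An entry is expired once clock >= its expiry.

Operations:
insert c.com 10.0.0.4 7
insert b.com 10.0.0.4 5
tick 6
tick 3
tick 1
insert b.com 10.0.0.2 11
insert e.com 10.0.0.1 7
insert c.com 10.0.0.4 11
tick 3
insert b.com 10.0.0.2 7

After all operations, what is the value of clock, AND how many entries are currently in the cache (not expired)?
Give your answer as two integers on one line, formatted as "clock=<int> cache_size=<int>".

Op 1: insert c.com -> 10.0.0.4 (expiry=0+7=7). clock=0
Op 2: insert b.com -> 10.0.0.4 (expiry=0+5=5). clock=0
Op 3: tick 6 -> clock=6. purged={b.com}
Op 4: tick 3 -> clock=9. purged={c.com}
Op 5: tick 1 -> clock=10.
Op 6: insert b.com -> 10.0.0.2 (expiry=10+11=21). clock=10
Op 7: insert e.com -> 10.0.0.1 (expiry=10+7=17). clock=10
Op 8: insert c.com -> 10.0.0.4 (expiry=10+11=21). clock=10
Op 9: tick 3 -> clock=13.
Op 10: insert b.com -> 10.0.0.2 (expiry=13+7=20). clock=13
Final clock = 13
Final cache (unexpired): {b.com,c.com,e.com} -> size=3

Answer: clock=13 cache_size=3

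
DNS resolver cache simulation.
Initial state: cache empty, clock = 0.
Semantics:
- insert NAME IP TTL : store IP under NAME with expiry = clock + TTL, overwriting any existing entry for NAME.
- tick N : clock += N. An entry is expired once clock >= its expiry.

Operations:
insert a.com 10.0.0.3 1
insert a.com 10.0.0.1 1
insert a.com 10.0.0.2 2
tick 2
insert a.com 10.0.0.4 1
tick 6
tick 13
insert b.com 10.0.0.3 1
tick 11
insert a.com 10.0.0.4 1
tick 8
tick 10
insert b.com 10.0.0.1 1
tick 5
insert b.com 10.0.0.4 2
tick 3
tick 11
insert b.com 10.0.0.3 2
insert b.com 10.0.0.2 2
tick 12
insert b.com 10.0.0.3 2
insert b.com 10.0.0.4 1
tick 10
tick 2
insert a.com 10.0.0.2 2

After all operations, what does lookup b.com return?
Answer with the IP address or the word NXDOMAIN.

Answer: NXDOMAIN

Derivation:
Op 1: insert a.com -> 10.0.0.3 (expiry=0+1=1). clock=0
Op 2: insert a.com -> 10.0.0.1 (expiry=0+1=1). clock=0
Op 3: insert a.com -> 10.0.0.2 (expiry=0+2=2). clock=0
Op 4: tick 2 -> clock=2. purged={a.com}
Op 5: insert a.com -> 10.0.0.4 (expiry=2+1=3). clock=2
Op 6: tick 6 -> clock=8. purged={a.com}
Op 7: tick 13 -> clock=21.
Op 8: insert b.com -> 10.0.0.3 (expiry=21+1=22). clock=21
Op 9: tick 11 -> clock=32. purged={b.com}
Op 10: insert a.com -> 10.0.0.4 (expiry=32+1=33). clock=32
Op 11: tick 8 -> clock=40. purged={a.com}
Op 12: tick 10 -> clock=50.
Op 13: insert b.com -> 10.0.0.1 (expiry=50+1=51). clock=50
Op 14: tick 5 -> clock=55. purged={b.com}
Op 15: insert b.com -> 10.0.0.4 (expiry=55+2=57). clock=55
Op 16: tick 3 -> clock=58. purged={b.com}
Op 17: tick 11 -> clock=69.
Op 18: insert b.com -> 10.0.0.3 (expiry=69+2=71). clock=69
Op 19: insert b.com -> 10.0.0.2 (expiry=69+2=71). clock=69
Op 20: tick 12 -> clock=81. purged={b.com}
Op 21: insert b.com -> 10.0.0.3 (expiry=81+2=83). clock=81
Op 22: insert b.com -> 10.0.0.4 (expiry=81+1=82). clock=81
Op 23: tick 10 -> clock=91. purged={b.com}
Op 24: tick 2 -> clock=93.
Op 25: insert a.com -> 10.0.0.2 (expiry=93+2=95). clock=93
lookup b.com: not in cache (expired or never inserted)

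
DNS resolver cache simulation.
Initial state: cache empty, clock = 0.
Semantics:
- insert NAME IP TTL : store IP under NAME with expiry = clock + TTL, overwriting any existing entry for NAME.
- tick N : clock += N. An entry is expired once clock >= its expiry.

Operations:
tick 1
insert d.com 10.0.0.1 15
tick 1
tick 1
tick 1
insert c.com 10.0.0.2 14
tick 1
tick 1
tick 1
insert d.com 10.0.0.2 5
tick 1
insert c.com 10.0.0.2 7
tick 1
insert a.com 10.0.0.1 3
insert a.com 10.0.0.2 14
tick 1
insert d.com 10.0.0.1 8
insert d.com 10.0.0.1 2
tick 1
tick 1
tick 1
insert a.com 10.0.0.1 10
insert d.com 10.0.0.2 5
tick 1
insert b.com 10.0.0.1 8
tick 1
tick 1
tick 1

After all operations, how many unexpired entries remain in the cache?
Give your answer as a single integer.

Answer: 3

Derivation:
Op 1: tick 1 -> clock=1.
Op 2: insert d.com -> 10.0.0.1 (expiry=1+15=16). clock=1
Op 3: tick 1 -> clock=2.
Op 4: tick 1 -> clock=3.
Op 5: tick 1 -> clock=4.
Op 6: insert c.com -> 10.0.0.2 (expiry=4+14=18). clock=4
Op 7: tick 1 -> clock=5.
Op 8: tick 1 -> clock=6.
Op 9: tick 1 -> clock=7.
Op 10: insert d.com -> 10.0.0.2 (expiry=7+5=12). clock=7
Op 11: tick 1 -> clock=8.
Op 12: insert c.com -> 10.0.0.2 (expiry=8+7=15). clock=8
Op 13: tick 1 -> clock=9.
Op 14: insert a.com -> 10.0.0.1 (expiry=9+3=12). clock=9
Op 15: insert a.com -> 10.0.0.2 (expiry=9+14=23). clock=9
Op 16: tick 1 -> clock=10.
Op 17: insert d.com -> 10.0.0.1 (expiry=10+8=18). clock=10
Op 18: insert d.com -> 10.0.0.1 (expiry=10+2=12). clock=10
Op 19: tick 1 -> clock=11.
Op 20: tick 1 -> clock=12. purged={d.com}
Op 21: tick 1 -> clock=13.
Op 22: insert a.com -> 10.0.0.1 (expiry=13+10=23). clock=13
Op 23: insert d.com -> 10.0.0.2 (expiry=13+5=18). clock=13
Op 24: tick 1 -> clock=14.
Op 25: insert b.com -> 10.0.0.1 (expiry=14+8=22). clock=14
Op 26: tick 1 -> clock=15. purged={c.com}
Op 27: tick 1 -> clock=16.
Op 28: tick 1 -> clock=17.
Final cache (unexpired): {a.com,b.com,d.com} -> size=3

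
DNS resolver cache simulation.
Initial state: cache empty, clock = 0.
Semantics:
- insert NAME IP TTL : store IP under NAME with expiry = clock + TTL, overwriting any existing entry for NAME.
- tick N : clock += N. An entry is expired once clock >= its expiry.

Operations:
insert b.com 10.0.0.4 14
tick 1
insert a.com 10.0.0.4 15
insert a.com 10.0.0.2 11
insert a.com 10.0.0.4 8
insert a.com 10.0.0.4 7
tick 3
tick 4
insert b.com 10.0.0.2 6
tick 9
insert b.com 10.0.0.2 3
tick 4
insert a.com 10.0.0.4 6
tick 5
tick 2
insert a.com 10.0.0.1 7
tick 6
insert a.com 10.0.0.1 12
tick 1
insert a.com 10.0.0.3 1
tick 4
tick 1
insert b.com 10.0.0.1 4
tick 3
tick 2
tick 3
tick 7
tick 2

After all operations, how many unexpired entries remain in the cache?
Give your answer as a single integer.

Answer: 0

Derivation:
Op 1: insert b.com -> 10.0.0.4 (expiry=0+14=14). clock=0
Op 2: tick 1 -> clock=1.
Op 3: insert a.com -> 10.0.0.4 (expiry=1+15=16). clock=1
Op 4: insert a.com -> 10.0.0.2 (expiry=1+11=12). clock=1
Op 5: insert a.com -> 10.0.0.4 (expiry=1+8=9). clock=1
Op 6: insert a.com -> 10.0.0.4 (expiry=1+7=8). clock=1
Op 7: tick 3 -> clock=4.
Op 8: tick 4 -> clock=8. purged={a.com}
Op 9: insert b.com -> 10.0.0.2 (expiry=8+6=14). clock=8
Op 10: tick 9 -> clock=17. purged={b.com}
Op 11: insert b.com -> 10.0.0.2 (expiry=17+3=20). clock=17
Op 12: tick 4 -> clock=21. purged={b.com}
Op 13: insert a.com -> 10.0.0.4 (expiry=21+6=27). clock=21
Op 14: tick 5 -> clock=26.
Op 15: tick 2 -> clock=28. purged={a.com}
Op 16: insert a.com -> 10.0.0.1 (expiry=28+7=35). clock=28
Op 17: tick 6 -> clock=34.
Op 18: insert a.com -> 10.0.0.1 (expiry=34+12=46). clock=34
Op 19: tick 1 -> clock=35.
Op 20: insert a.com -> 10.0.0.3 (expiry=35+1=36). clock=35
Op 21: tick 4 -> clock=39. purged={a.com}
Op 22: tick 1 -> clock=40.
Op 23: insert b.com -> 10.0.0.1 (expiry=40+4=44). clock=40
Op 24: tick 3 -> clock=43.
Op 25: tick 2 -> clock=45. purged={b.com}
Op 26: tick 3 -> clock=48.
Op 27: tick 7 -> clock=55.
Op 28: tick 2 -> clock=57.
Final cache (unexpired): {} -> size=0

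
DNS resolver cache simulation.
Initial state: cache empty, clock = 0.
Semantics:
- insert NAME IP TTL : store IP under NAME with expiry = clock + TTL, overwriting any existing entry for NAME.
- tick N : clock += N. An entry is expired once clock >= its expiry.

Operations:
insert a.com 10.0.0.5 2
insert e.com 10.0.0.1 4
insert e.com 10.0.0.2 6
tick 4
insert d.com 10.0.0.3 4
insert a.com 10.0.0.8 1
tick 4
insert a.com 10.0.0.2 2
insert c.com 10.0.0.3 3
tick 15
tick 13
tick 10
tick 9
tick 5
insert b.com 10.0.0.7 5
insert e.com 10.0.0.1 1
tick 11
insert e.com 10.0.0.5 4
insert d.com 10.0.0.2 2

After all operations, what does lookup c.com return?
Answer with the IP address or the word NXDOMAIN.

Op 1: insert a.com -> 10.0.0.5 (expiry=0+2=2). clock=0
Op 2: insert e.com -> 10.0.0.1 (expiry=0+4=4). clock=0
Op 3: insert e.com -> 10.0.0.2 (expiry=0+6=6). clock=0
Op 4: tick 4 -> clock=4. purged={a.com}
Op 5: insert d.com -> 10.0.0.3 (expiry=4+4=8). clock=4
Op 6: insert a.com -> 10.0.0.8 (expiry=4+1=5). clock=4
Op 7: tick 4 -> clock=8. purged={a.com,d.com,e.com}
Op 8: insert a.com -> 10.0.0.2 (expiry=8+2=10). clock=8
Op 9: insert c.com -> 10.0.0.3 (expiry=8+3=11). clock=8
Op 10: tick 15 -> clock=23. purged={a.com,c.com}
Op 11: tick 13 -> clock=36.
Op 12: tick 10 -> clock=46.
Op 13: tick 9 -> clock=55.
Op 14: tick 5 -> clock=60.
Op 15: insert b.com -> 10.0.0.7 (expiry=60+5=65). clock=60
Op 16: insert e.com -> 10.0.0.1 (expiry=60+1=61). clock=60
Op 17: tick 11 -> clock=71. purged={b.com,e.com}
Op 18: insert e.com -> 10.0.0.5 (expiry=71+4=75). clock=71
Op 19: insert d.com -> 10.0.0.2 (expiry=71+2=73). clock=71
lookup c.com: not in cache (expired or never inserted)

Answer: NXDOMAIN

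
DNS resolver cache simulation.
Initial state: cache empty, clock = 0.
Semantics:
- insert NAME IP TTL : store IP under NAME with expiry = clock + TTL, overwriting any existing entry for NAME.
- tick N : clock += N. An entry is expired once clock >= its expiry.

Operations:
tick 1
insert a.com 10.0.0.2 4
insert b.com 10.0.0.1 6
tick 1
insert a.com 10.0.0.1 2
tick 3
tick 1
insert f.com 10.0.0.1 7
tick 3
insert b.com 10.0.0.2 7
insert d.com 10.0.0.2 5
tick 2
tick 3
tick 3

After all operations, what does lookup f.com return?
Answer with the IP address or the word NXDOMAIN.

Op 1: tick 1 -> clock=1.
Op 2: insert a.com -> 10.0.0.2 (expiry=1+4=5). clock=1
Op 3: insert b.com -> 10.0.0.1 (expiry=1+6=7). clock=1
Op 4: tick 1 -> clock=2.
Op 5: insert a.com -> 10.0.0.1 (expiry=2+2=4). clock=2
Op 6: tick 3 -> clock=5. purged={a.com}
Op 7: tick 1 -> clock=6.
Op 8: insert f.com -> 10.0.0.1 (expiry=6+7=13). clock=6
Op 9: tick 3 -> clock=9. purged={b.com}
Op 10: insert b.com -> 10.0.0.2 (expiry=9+7=16). clock=9
Op 11: insert d.com -> 10.0.0.2 (expiry=9+5=14). clock=9
Op 12: tick 2 -> clock=11.
Op 13: tick 3 -> clock=14. purged={d.com,f.com}
Op 14: tick 3 -> clock=17. purged={b.com}
lookup f.com: not in cache (expired or never inserted)

Answer: NXDOMAIN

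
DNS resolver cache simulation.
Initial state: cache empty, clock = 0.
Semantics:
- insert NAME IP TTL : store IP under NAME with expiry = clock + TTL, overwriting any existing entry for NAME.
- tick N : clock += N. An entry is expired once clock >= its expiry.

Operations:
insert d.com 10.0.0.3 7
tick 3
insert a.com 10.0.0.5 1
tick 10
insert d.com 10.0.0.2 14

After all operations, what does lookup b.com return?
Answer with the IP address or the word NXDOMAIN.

Answer: NXDOMAIN

Derivation:
Op 1: insert d.com -> 10.0.0.3 (expiry=0+7=7). clock=0
Op 2: tick 3 -> clock=3.
Op 3: insert a.com -> 10.0.0.5 (expiry=3+1=4). clock=3
Op 4: tick 10 -> clock=13. purged={a.com,d.com}
Op 5: insert d.com -> 10.0.0.2 (expiry=13+14=27). clock=13
lookup b.com: not in cache (expired or never inserted)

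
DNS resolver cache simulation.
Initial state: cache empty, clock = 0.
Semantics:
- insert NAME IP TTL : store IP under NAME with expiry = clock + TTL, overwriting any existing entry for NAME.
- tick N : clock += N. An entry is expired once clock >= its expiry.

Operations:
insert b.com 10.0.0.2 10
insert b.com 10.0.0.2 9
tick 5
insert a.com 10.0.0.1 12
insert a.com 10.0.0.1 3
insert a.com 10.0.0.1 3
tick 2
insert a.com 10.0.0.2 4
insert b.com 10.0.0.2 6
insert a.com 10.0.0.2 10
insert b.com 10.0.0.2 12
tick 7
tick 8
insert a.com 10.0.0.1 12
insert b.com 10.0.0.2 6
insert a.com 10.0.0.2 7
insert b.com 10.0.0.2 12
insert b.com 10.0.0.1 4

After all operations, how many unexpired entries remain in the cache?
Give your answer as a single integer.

Op 1: insert b.com -> 10.0.0.2 (expiry=0+10=10). clock=0
Op 2: insert b.com -> 10.0.0.2 (expiry=0+9=9). clock=0
Op 3: tick 5 -> clock=5.
Op 4: insert a.com -> 10.0.0.1 (expiry=5+12=17). clock=5
Op 5: insert a.com -> 10.0.0.1 (expiry=5+3=8). clock=5
Op 6: insert a.com -> 10.0.0.1 (expiry=5+3=8). clock=5
Op 7: tick 2 -> clock=7.
Op 8: insert a.com -> 10.0.0.2 (expiry=7+4=11). clock=7
Op 9: insert b.com -> 10.0.0.2 (expiry=7+6=13). clock=7
Op 10: insert a.com -> 10.0.0.2 (expiry=7+10=17). clock=7
Op 11: insert b.com -> 10.0.0.2 (expiry=7+12=19). clock=7
Op 12: tick 7 -> clock=14.
Op 13: tick 8 -> clock=22. purged={a.com,b.com}
Op 14: insert a.com -> 10.0.0.1 (expiry=22+12=34). clock=22
Op 15: insert b.com -> 10.0.0.2 (expiry=22+6=28). clock=22
Op 16: insert a.com -> 10.0.0.2 (expiry=22+7=29). clock=22
Op 17: insert b.com -> 10.0.0.2 (expiry=22+12=34). clock=22
Op 18: insert b.com -> 10.0.0.1 (expiry=22+4=26). clock=22
Final cache (unexpired): {a.com,b.com} -> size=2

Answer: 2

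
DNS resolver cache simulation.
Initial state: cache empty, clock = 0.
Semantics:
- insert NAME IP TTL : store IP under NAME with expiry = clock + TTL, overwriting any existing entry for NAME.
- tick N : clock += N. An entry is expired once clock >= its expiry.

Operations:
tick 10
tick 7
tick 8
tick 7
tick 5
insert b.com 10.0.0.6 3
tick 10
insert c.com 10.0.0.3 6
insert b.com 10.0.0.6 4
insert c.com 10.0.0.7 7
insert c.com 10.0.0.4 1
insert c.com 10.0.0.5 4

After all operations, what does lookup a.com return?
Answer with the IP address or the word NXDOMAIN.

Op 1: tick 10 -> clock=10.
Op 2: tick 7 -> clock=17.
Op 3: tick 8 -> clock=25.
Op 4: tick 7 -> clock=32.
Op 5: tick 5 -> clock=37.
Op 6: insert b.com -> 10.0.0.6 (expiry=37+3=40). clock=37
Op 7: tick 10 -> clock=47. purged={b.com}
Op 8: insert c.com -> 10.0.0.3 (expiry=47+6=53). clock=47
Op 9: insert b.com -> 10.0.0.6 (expiry=47+4=51). clock=47
Op 10: insert c.com -> 10.0.0.7 (expiry=47+7=54). clock=47
Op 11: insert c.com -> 10.0.0.4 (expiry=47+1=48). clock=47
Op 12: insert c.com -> 10.0.0.5 (expiry=47+4=51). clock=47
lookup a.com: not in cache (expired or never inserted)

Answer: NXDOMAIN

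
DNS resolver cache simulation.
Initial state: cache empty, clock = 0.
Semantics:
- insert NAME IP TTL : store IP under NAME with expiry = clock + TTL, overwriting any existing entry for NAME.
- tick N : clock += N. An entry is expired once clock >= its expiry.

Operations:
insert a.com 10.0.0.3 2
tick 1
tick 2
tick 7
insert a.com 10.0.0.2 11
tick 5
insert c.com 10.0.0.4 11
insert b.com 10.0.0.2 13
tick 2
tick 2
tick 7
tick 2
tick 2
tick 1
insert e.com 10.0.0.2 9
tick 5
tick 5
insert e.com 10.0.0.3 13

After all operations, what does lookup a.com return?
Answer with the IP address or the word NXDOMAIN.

Op 1: insert a.com -> 10.0.0.3 (expiry=0+2=2). clock=0
Op 2: tick 1 -> clock=1.
Op 3: tick 2 -> clock=3. purged={a.com}
Op 4: tick 7 -> clock=10.
Op 5: insert a.com -> 10.0.0.2 (expiry=10+11=21). clock=10
Op 6: tick 5 -> clock=15.
Op 7: insert c.com -> 10.0.0.4 (expiry=15+11=26). clock=15
Op 8: insert b.com -> 10.0.0.2 (expiry=15+13=28). clock=15
Op 9: tick 2 -> clock=17.
Op 10: tick 2 -> clock=19.
Op 11: tick 7 -> clock=26. purged={a.com,c.com}
Op 12: tick 2 -> clock=28. purged={b.com}
Op 13: tick 2 -> clock=30.
Op 14: tick 1 -> clock=31.
Op 15: insert e.com -> 10.0.0.2 (expiry=31+9=40). clock=31
Op 16: tick 5 -> clock=36.
Op 17: tick 5 -> clock=41. purged={e.com}
Op 18: insert e.com -> 10.0.0.3 (expiry=41+13=54). clock=41
lookup a.com: not in cache (expired or never inserted)

Answer: NXDOMAIN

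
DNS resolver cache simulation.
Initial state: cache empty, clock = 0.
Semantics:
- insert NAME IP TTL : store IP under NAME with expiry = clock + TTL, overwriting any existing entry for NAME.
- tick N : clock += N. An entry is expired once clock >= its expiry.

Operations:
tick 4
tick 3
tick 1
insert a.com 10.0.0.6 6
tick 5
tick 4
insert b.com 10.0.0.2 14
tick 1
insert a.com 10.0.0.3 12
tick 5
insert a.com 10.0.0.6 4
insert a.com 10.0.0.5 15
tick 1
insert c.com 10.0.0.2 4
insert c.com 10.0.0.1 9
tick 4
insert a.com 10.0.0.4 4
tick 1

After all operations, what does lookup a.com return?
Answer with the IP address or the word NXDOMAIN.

Op 1: tick 4 -> clock=4.
Op 2: tick 3 -> clock=7.
Op 3: tick 1 -> clock=8.
Op 4: insert a.com -> 10.0.0.6 (expiry=8+6=14). clock=8
Op 5: tick 5 -> clock=13.
Op 6: tick 4 -> clock=17. purged={a.com}
Op 7: insert b.com -> 10.0.0.2 (expiry=17+14=31). clock=17
Op 8: tick 1 -> clock=18.
Op 9: insert a.com -> 10.0.0.3 (expiry=18+12=30). clock=18
Op 10: tick 5 -> clock=23.
Op 11: insert a.com -> 10.0.0.6 (expiry=23+4=27). clock=23
Op 12: insert a.com -> 10.0.0.5 (expiry=23+15=38). clock=23
Op 13: tick 1 -> clock=24.
Op 14: insert c.com -> 10.0.0.2 (expiry=24+4=28). clock=24
Op 15: insert c.com -> 10.0.0.1 (expiry=24+9=33). clock=24
Op 16: tick 4 -> clock=28.
Op 17: insert a.com -> 10.0.0.4 (expiry=28+4=32). clock=28
Op 18: tick 1 -> clock=29.
lookup a.com: present, ip=10.0.0.4 expiry=32 > clock=29

Answer: 10.0.0.4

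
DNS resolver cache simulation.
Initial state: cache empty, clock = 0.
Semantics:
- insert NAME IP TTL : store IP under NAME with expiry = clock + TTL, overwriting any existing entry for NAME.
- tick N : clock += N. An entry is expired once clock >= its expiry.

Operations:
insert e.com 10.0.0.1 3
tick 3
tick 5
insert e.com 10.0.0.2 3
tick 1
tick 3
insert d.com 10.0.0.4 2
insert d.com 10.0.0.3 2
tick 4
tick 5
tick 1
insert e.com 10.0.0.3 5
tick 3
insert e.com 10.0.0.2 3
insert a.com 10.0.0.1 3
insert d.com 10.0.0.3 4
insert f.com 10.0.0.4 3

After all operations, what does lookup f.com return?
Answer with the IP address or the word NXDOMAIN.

Op 1: insert e.com -> 10.0.0.1 (expiry=0+3=3). clock=0
Op 2: tick 3 -> clock=3. purged={e.com}
Op 3: tick 5 -> clock=8.
Op 4: insert e.com -> 10.0.0.2 (expiry=8+3=11). clock=8
Op 5: tick 1 -> clock=9.
Op 6: tick 3 -> clock=12. purged={e.com}
Op 7: insert d.com -> 10.0.0.4 (expiry=12+2=14). clock=12
Op 8: insert d.com -> 10.0.0.3 (expiry=12+2=14). clock=12
Op 9: tick 4 -> clock=16. purged={d.com}
Op 10: tick 5 -> clock=21.
Op 11: tick 1 -> clock=22.
Op 12: insert e.com -> 10.0.0.3 (expiry=22+5=27). clock=22
Op 13: tick 3 -> clock=25.
Op 14: insert e.com -> 10.0.0.2 (expiry=25+3=28). clock=25
Op 15: insert a.com -> 10.0.0.1 (expiry=25+3=28). clock=25
Op 16: insert d.com -> 10.0.0.3 (expiry=25+4=29). clock=25
Op 17: insert f.com -> 10.0.0.4 (expiry=25+3=28). clock=25
lookup f.com: present, ip=10.0.0.4 expiry=28 > clock=25

Answer: 10.0.0.4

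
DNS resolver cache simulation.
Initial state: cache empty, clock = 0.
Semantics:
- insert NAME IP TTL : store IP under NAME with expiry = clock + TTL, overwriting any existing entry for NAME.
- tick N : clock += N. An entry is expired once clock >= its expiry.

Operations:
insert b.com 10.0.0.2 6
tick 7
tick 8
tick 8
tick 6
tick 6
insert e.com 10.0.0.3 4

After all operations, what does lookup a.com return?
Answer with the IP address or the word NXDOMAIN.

Op 1: insert b.com -> 10.0.0.2 (expiry=0+6=6). clock=0
Op 2: tick 7 -> clock=7. purged={b.com}
Op 3: tick 8 -> clock=15.
Op 4: tick 8 -> clock=23.
Op 5: tick 6 -> clock=29.
Op 6: tick 6 -> clock=35.
Op 7: insert e.com -> 10.0.0.3 (expiry=35+4=39). clock=35
lookup a.com: not in cache (expired or never inserted)

Answer: NXDOMAIN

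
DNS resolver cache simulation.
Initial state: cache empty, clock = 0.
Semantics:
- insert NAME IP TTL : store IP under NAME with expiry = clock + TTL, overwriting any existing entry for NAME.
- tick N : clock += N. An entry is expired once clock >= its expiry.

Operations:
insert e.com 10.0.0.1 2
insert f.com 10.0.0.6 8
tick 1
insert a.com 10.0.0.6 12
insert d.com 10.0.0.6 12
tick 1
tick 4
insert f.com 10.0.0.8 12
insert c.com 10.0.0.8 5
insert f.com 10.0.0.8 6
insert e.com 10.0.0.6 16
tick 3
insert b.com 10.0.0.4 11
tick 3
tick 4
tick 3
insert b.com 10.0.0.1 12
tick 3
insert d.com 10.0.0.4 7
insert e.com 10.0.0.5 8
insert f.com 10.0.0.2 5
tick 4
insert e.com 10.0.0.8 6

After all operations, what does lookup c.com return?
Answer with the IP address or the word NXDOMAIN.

Answer: NXDOMAIN

Derivation:
Op 1: insert e.com -> 10.0.0.1 (expiry=0+2=2). clock=0
Op 2: insert f.com -> 10.0.0.6 (expiry=0+8=8). clock=0
Op 3: tick 1 -> clock=1.
Op 4: insert a.com -> 10.0.0.6 (expiry=1+12=13). clock=1
Op 5: insert d.com -> 10.0.0.6 (expiry=1+12=13). clock=1
Op 6: tick 1 -> clock=2. purged={e.com}
Op 7: tick 4 -> clock=6.
Op 8: insert f.com -> 10.0.0.8 (expiry=6+12=18). clock=6
Op 9: insert c.com -> 10.0.0.8 (expiry=6+5=11). clock=6
Op 10: insert f.com -> 10.0.0.8 (expiry=6+6=12). clock=6
Op 11: insert e.com -> 10.0.0.6 (expiry=6+16=22). clock=6
Op 12: tick 3 -> clock=9.
Op 13: insert b.com -> 10.0.0.4 (expiry=9+11=20). clock=9
Op 14: tick 3 -> clock=12. purged={c.com,f.com}
Op 15: tick 4 -> clock=16. purged={a.com,d.com}
Op 16: tick 3 -> clock=19.
Op 17: insert b.com -> 10.0.0.1 (expiry=19+12=31). clock=19
Op 18: tick 3 -> clock=22. purged={e.com}
Op 19: insert d.com -> 10.0.0.4 (expiry=22+7=29). clock=22
Op 20: insert e.com -> 10.0.0.5 (expiry=22+8=30). clock=22
Op 21: insert f.com -> 10.0.0.2 (expiry=22+5=27). clock=22
Op 22: tick 4 -> clock=26.
Op 23: insert e.com -> 10.0.0.8 (expiry=26+6=32). clock=26
lookup c.com: not in cache (expired or never inserted)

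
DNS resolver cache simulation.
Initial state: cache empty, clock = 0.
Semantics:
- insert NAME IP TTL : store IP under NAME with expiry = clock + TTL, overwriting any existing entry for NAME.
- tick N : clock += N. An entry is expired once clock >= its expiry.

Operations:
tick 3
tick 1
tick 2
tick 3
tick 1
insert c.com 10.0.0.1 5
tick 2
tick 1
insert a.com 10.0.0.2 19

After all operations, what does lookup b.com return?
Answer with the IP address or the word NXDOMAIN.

Op 1: tick 3 -> clock=3.
Op 2: tick 1 -> clock=4.
Op 3: tick 2 -> clock=6.
Op 4: tick 3 -> clock=9.
Op 5: tick 1 -> clock=10.
Op 6: insert c.com -> 10.0.0.1 (expiry=10+5=15). clock=10
Op 7: tick 2 -> clock=12.
Op 8: tick 1 -> clock=13.
Op 9: insert a.com -> 10.0.0.2 (expiry=13+19=32). clock=13
lookup b.com: not in cache (expired or never inserted)

Answer: NXDOMAIN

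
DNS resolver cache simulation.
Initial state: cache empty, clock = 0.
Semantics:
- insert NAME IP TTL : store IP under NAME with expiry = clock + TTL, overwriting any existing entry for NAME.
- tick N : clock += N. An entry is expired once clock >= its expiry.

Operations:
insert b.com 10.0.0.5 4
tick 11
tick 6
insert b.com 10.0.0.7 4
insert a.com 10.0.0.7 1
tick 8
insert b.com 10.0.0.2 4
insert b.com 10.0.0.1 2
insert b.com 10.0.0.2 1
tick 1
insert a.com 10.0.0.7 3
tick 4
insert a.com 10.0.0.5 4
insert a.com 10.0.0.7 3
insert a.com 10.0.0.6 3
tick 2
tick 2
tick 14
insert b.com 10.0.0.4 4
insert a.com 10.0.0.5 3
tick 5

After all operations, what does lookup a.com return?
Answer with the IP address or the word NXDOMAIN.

Op 1: insert b.com -> 10.0.0.5 (expiry=0+4=4). clock=0
Op 2: tick 11 -> clock=11. purged={b.com}
Op 3: tick 6 -> clock=17.
Op 4: insert b.com -> 10.0.0.7 (expiry=17+4=21). clock=17
Op 5: insert a.com -> 10.0.0.7 (expiry=17+1=18). clock=17
Op 6: tick 8 -> clock=25. purged={a.com,b.com}
Op 7: insert b.com -> 10.0.0.2 (expiry=25+4=29). clock=25
Op 8: insert b.com -> 10.0.0.1 (expiry=25+2=27). clock=25
Op 9: insert b.com -> 10.0.0.2 (expiry=25+1=26). clock=25
Op 10: tick 1 -> clock=26. purged={b.com}
Op 11: insert a.com -> 10.0.0.7 (expiry=26+3=29). clock=26
Op 12: tick 4 -> clock=30. purged={a.com}
Op 13: insert a.com -> 10.0.0.5 (expiry=30+4=34). clock=30
Op 14: insert a.com -> 10.0.0.7 (expiry=30+3=33). clock=30
Op 15: insert a.com -> 10.0.0.6 (expiry=30+3=33). clock=30
Op 16: tick 2 -> clock=32.
Op 17: tick 2 -> clock=34. purged={a.com}
Op 18: tick 14 -> clock=48.
Op 19: insert b.com -> 10.0.0.4 (expiry=48+4=52). clock=48
Op 20: insert a.com -> 10.0.0.5 (expiry=48+3=51). clock=48
Op 21: tick 5 -> clock=53. purged={a.com,b.com}
lookup a.com: not in cache (expired or never inserted)

Answer: NXDOMAIN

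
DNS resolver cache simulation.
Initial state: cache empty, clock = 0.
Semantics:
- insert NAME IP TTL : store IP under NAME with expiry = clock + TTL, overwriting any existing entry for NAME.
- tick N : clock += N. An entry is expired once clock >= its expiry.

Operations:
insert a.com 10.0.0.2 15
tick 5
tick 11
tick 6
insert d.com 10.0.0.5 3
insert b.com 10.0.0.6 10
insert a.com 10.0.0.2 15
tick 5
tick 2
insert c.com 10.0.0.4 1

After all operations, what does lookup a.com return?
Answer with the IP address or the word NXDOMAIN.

Op 1: insert a.com -> 10.0.0.2 (expiry=0+15=15). clock=0
Op 2: tick 5 -> clock=5.
Op 3: tick 11 -> clock=16. purged={a.com}
Op 4: tick 6 -> clock=22.
Op 5: insert d.com -> 10.0.0.5 (expiry=22+3=25). clock=22
Op 6: insert b.com -> 10.0.0.6 (expiry=22+10=32). clock=22
Op 7: insert a.com -> 10.0.0.2 (expiry=22+15=37). clock=22
Op 8: tick 5 -> clock=27. purged={d.com}
Op 9: tick 2 -> clock=29.
Op 10: insert c.com -> 10.0.0.4 (expiry=29+1=30). clock=29
lookup a.com: present, ip=10.0.0.2 expiry=37 > clock=29

Answer: 10.0.0.2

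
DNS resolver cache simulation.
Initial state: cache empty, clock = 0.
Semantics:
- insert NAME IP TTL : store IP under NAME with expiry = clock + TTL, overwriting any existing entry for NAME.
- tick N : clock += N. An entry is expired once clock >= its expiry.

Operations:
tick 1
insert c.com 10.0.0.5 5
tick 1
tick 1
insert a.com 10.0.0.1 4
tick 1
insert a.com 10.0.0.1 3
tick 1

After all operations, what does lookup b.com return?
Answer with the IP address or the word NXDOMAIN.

Answer: NXDOMAIN

Derivation:
Op 1: tick 1 -> clock=1.
Op 2: insert c.com -> 10.0.0.5 (expiry=1+5=6). clock=1
Op 3: tick 1 -> clock=2.
Op 4: tick 1 -> clock=3.
Op 5: insert a.com -> 10.0.0.1 (expiry=3+4=7). clock=3
Op 6: tick 1 -> clock=4.
Op 7: insert a.com -> 10.0.0.1 (expiry=4+3=7). clock=4
Op 8: tick 1 -> clock=5.
lookup b.com: not in cache (expired or never inserted)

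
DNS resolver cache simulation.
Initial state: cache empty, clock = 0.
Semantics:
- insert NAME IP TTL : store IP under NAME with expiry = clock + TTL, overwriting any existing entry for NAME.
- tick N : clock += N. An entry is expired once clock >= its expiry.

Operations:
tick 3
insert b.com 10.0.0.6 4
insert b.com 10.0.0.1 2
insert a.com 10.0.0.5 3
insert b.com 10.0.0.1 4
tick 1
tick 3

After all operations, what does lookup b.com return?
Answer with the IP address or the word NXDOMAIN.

Answer: NXDOMAIN

Derivation:
Op 1: tick 3 -> clock=3.
Op 2: insert b.com -> 10.0.0.6 (expiry=3+4=7). clock=3
Op 3: insert b.com -> 10.0.0.1 (expiry=3+2=5). clock=3
Op 4: insert a.com -> 10.0.0.5 (expiry=3+3=6). clock=3
Op 5: insert b.com -> 10.0.0.1 (expiry=3+4=7). clock=3
Op 6: tick 1 -> clock=4.
Op 7: tick 3 -> clock=7. purged={a.com,b.com}
lookup b.com: not in cache (expired or never inserted)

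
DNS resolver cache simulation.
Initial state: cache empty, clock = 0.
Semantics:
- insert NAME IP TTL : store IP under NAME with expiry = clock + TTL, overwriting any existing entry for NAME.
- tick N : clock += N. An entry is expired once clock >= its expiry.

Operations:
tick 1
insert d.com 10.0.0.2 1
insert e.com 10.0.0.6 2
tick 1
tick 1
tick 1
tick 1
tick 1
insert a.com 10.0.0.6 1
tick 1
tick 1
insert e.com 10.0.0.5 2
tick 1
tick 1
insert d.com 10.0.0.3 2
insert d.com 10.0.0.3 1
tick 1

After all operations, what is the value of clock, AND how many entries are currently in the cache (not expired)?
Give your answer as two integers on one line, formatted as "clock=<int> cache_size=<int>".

Op 1: tick 1 -> clock=1.
Op 2: insert d.com -> 10.0.0.2 (expiry=1+1=2). clock=1
Op 3: insert e.com -> 10.0.0.6 (expiry=1+2=3). clock=1
Op 4: tick 1 -> clock=2. purged={d.com}
Op 5: tick 1 -> clock=3. purged={e.com}
Op 6: tick 1 -> clock=4.
Op 7: tick 1 -> clock=5.
Op 8: tick 1 -> clock=6.
Op 9: insert a.com -> 10.0.0.6 (expiry=6+1=7). clock=6
Op 10: tick 1 -> clock=7. purged={a.com}
Op 11: tick 1 -> clock=8.
Op 12: insert e.com -> 10.0.0.5 (expiry=8+2=10). clock=8
Op 13: tick 1 -> clock=9.
Op 14: tick 1 -> clock=10. purged={e.com}
Op 15: insert d.com -> 10.0.0.3 (expiry=10+2=12). clock=10
Op 16: insert d.com -> 10.0.0.3 (expiry=10+1=11). clock=10
Op 17: tick 1 -> clock=11. purged={d.com}
Final clock = 11
Final cache (unexpired): {} -> size=0

Answer: clock=11 cache_size=0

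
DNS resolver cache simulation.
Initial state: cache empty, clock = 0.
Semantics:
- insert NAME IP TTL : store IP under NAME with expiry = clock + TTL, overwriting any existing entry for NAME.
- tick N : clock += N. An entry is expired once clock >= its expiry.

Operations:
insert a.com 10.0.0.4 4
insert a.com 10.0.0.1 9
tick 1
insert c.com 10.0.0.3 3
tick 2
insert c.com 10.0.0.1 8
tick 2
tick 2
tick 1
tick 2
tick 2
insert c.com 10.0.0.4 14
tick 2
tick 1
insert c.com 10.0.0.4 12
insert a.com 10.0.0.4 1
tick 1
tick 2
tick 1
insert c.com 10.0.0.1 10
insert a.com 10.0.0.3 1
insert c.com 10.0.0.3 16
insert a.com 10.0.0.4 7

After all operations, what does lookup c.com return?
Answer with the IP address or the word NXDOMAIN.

Answer: 10.0.0.3

Derivation:
Op 1: insert a.com -> 10.0.0.4 (expiry=0+4=4). clock=0
Op 2: insert a.com -> 10.0.0.1 (expiry=0+9=9). clock=0
Op 3: tick 1 -> clock=1.
Op 4: insert c.com -> 10.0.0.3 (expiry=1+3=4). clock=1
Op 5: tick 2 -> clock=3.
Op 6: insert c.com -> 10.0.0.1 (expiry=3+8=11). clock=3
Op 7: tick 2 -> clock=5.
Op 8: tick 2 -> clock=7.
Op 9: tick 1 -> clock=8.
Op 10: tick 2 -> clock=10. purged={a.com}
Op 11: tick 2 -> clock=12. purged={c.com}
Op 12: insert c.com -> 10.0.0.4 (expiry=12+14=26). clock=12
Op 13: tick 2 -> clock=14.
Op 14: tick 1 -> clock=15.
Op 15: insert c.com -> 10.0.0.4 (expiry=15+12=27). clock=15
Op 16: insert a.com -> 10.0.0.4 (expiry=15+1=16). clock=15
Op 17: tick 1 -> clock=16. purged={a.com}
Op 18: tick 2 -> clock=18.
Op 19: tick 1 -> clock=19.
Op 20: insert c.com -> 10.0.0.1 (expiry=19+10=29). clock=19
Op 21: insert a.com -> 10.0.0.3 (expiry=19+1=20). clock=19
Op 22: insert c.com -> 10.0.0.3 (expiry=19+16=35). clock=19
Op 23: insert a.com -> 10.0.0.4 (expiry=19+7=26). clock=19
lookup c.com: present, ip=10.0.0.3 expiry=35 > clock=19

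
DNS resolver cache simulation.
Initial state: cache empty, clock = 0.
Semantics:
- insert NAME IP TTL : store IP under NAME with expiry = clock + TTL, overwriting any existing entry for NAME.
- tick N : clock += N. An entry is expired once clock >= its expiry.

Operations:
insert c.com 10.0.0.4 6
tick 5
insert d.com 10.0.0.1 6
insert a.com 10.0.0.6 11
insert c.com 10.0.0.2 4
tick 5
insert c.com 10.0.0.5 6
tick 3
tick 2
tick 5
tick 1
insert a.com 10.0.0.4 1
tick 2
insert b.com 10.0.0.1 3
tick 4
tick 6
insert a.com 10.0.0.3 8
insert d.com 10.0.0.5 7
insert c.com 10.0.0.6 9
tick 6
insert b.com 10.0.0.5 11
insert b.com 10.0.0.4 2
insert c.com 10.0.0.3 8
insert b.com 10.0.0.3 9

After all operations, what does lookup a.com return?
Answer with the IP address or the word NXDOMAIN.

Op 1: insert c.com -> 10.0.0.4 (expiry=0+6=6). clock=0
Op 2: tick 5 -> clock=5.
Op 3: insert d.com -> 10.0.0.1 (expiry=5+6=11). clock=5
Op 4: insert a.com -> 10.0.0.6 (expiry=5+11=16). clock=5
Op 5: insert c.com -> 10.0.0.2 (expiry=5+4=9). clock=5
Op 6: tick 5 -> clock=10. purged={c.com}
Op 7: insert c.com -> 10.0.0.5 (expiry=10+6=16). clock=10
Op 8: tick 3 -> clock=13. purged={d.com}
Op 9: tick 2 -> clock=15.
Op 10: tick 5 -> clock=20. purged={a.com,c.com}
Op 11: tick 1 -> clock=21.
Op 12: insert a.com -> 10.0.0.4 (expiry=21+1=22). clock=21
Op 13: tick 2 -> clock=23. purged={a.com}
Op 14: insert b.com -> 10.0.0.1 (expiry=23+3=26). clock=23
Op 15: tick 4 -> clock=27. purged={b.com}
Op 16: tick 6 -> clock=33.
Op 17: insert a.com -> 10.0.0.3 (expiry=33+8=41). clock=33
Op 18: insert d.com -> 10.0.0.5 (expiry=33+7=40). clock=33
Op 19: insert c.com -> 10.0.0.6 (expiry=33+9=42). clock=33
Op 20: tick 6 -> clock=39.
Op 21: insert b.com -> 10.0.0.5 (expiry=39+11=50). clock=39
Op 22: insert b.com -> 10.0.0.4 (expiry=39+2=41). clock=39
Op 23: insert c.com -> 10.0.0.3 (expiry=39+8=47). clock=39
Op 24: insert b.com -> 10.0.0.3 (expiry=39+9=48). clock=39
lookup a.com: present, ip=10.0.0.3 expiry=41 > clock=39

Answer: 10.0.0.3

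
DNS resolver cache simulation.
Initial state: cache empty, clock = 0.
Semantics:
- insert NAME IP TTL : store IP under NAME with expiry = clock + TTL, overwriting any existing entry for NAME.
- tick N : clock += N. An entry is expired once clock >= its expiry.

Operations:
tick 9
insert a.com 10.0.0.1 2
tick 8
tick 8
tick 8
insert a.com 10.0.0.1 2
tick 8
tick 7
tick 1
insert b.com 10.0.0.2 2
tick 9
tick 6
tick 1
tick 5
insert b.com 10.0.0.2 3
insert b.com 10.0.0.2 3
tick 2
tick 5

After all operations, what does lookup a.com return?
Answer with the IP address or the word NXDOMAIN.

Op 1: tick 9 -> clock=9.
Op 2: insert a.com -> 10.0.0.1 (expiry=9+2=11). clock=9
Op 3: tick 8 -> clock=17. purged={a.com}
Op 4: tick 8 -> clock=25.
Op 5: tick 8 -> clock=33.
Op 6: insert a.com -> 10.0.0.1 (expiry=33+2=35). clock=33
Op 7: tick 8 -> clock=41. purged={a.com}
Op 8: tick 7 -> clock=48.
Op 9: tick 1 -> clock=49.
Op 10: insert b.com -> 10.0.0.2 (expiry=49+2=51). clock=49
Op 11: tick 9 -> clock=58. purged={b.com}
Op 12: tick 6 -> clock=64.
Op 13: tick 1 -> clock=65.
Op 14: tick 5 -> clock=70.
Op 15: insert b.com -> 10.0.0.2 (expiry=70+3=73). clock=70
Op 16: insert b.com -> 10.0.0.2 (expiry=70+3=73). clock=70
Op 17: tick 2 -> clock=72.
Op 18: tick 5 -> clock=77. purged={b.com}
lookup a.com: not in cache (expired or never inserted)

Answer: NXDOMAIN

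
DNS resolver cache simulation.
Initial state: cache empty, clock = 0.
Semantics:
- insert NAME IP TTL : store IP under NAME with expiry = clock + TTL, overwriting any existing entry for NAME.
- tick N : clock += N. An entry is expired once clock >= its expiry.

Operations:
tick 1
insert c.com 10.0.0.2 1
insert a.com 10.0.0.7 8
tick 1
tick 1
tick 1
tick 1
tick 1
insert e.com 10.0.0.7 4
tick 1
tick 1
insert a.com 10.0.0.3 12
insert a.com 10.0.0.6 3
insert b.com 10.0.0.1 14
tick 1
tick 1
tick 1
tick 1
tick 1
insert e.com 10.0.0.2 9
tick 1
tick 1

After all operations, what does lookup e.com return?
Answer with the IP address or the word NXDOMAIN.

Answer: 10.0.0.2

Derivation:
Op 1: tick 1 -> clock=1.
Op 2: insert c.com -> 10.0.0.2 (expiry=1+1=2). clock=1
Op 3: insert a.com -> 10.0.0.7 (expiry=1+8=9). clock=1
Op 4: tick 1 -> clock=2. purged={c.com}
Op 5: tick 1 -> clock=3.
Op 6: tick 1 -> clock=4.
Op 7: tick 1 -> clock=5.
Op 8: tick 1 -> clock=6.
Op 9: insert e.com -> 10.0.0.7 (expiry=6+4=10). clock=6
Op 10: tick 1 -> clock=7.
Op 11: tick 1 -> clock=8.
Op 12: insert a.com -> 10.0.0.3 (expiry=8+12=20). clock=8
Op 13: insert a.com -> 10.0.0.6 (expiry=8+3=11). clock=8
Op 14: insert b.com -> 10.0.0.1 (expiry=8+14=22). clock=8
Op 15: tick 1 -> clock=9.
Op 16: tick 1 -> clock=10. purged={e.com}
Op 17: tick 1 -> clock=11. purged={a.com}
Op 18: tick 1 -> clock=12.
Op 19: tick 1 -> clock=13.
Op 20: insert e.com -> 10.0.0.2 (expiry=13+9=22). clock=13
Op 21: tick 1 -> clock=14.
Op 22: tick 1 -> clock=15.
lookup e.com: present, ip=10.0.0.2 expiry=22 > clock=15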